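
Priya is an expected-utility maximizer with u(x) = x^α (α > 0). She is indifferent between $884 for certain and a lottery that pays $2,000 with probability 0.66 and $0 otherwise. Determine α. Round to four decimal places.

α ≈ 0.5089

The lottery's expected utility is 0.66·u(2000) + 0.34·u(0) = 0.66·2000^α (since u(0) = 0 for α > 0).
Indifference: 884^α = 0.66·2000^α, so (884/2000)^α = 0.66.
α = ln(0.66) / ln(884/2000) = -0.4155154/-0.8164454 ≈ 0.5089.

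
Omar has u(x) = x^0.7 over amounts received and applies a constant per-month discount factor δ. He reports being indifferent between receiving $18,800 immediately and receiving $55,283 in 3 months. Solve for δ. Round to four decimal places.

δ ≈ 0.7775

Indifference means u(18800) = δ^3 · u(55283), so δ^3 = u(18800)/u(55283).
Since u(x) = x^0.7, δ^3 = (18800/55283)^0.7 = 0.34007^0.7 = 0.47000.
So δ = 0.47000^(1/3) ≈ 0.7775.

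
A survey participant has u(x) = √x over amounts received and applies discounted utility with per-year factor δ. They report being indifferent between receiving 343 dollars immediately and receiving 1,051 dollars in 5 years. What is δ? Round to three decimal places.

The payoff in 5 years is discounted by δ^5, so u(343) = δ^5·u(1051) and δ^5 = u(343)/u(1051).
With u(x) = √x: δ^5 = √343/√1051 = √(343/1051) = 0.57128.
Hence δ = (0.57128)^(1/5) = 0.89407.

δ ≈ 0.894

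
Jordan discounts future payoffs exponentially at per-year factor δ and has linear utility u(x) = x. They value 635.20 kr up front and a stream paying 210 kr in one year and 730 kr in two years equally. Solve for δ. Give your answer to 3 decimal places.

δ ≈ 0.800

Present value of the stream is 210·δ + 730·δ². Indifference gives 210δ + 730δ² = 635.20.
That is, 730δ² + 210δ − 635.20 = 0, a quadratic in δ.
The positive root is δ = [−210 + √(210² + 4·730·635.20)] / (2·730) = (−210 + 1378.000)/1460 ≈ 0.800.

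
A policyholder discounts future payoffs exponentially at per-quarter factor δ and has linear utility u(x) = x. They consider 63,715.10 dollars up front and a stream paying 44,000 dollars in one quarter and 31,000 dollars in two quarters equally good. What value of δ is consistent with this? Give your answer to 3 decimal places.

Present value of the stream is 44000·δ + 31000·δ². Indifference gives 44000δ + 31000δ² = 63715.10.
That is, 31000δ² + 44000δ − 63715.10 = 0, a quadratic in δ.
The positive root is δ = [−44000 + √(44000² + 4·31000·63715.10)] / (2·31000) = (−44000 + 99180.000)/62000 ≈ 0.890.

δ ≈ 0.890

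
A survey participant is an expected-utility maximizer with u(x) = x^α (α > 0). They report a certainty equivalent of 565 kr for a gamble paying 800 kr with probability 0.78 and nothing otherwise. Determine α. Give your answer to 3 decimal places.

α ≈ 0.714

Since u(0) = 0, the lottery's EU is 0.78·800^α.
Equating: 565^α = 0.78·800^α, i.e. 0.7063^α = 0.78.
α = ln(0.78) / ln(565/800) = -0.248461/-0.347786 ≈ 0.714.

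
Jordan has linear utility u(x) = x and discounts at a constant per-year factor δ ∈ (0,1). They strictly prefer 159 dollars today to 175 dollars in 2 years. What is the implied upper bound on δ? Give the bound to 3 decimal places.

δ < 0.953

Comparing present values: 159 > δ^2·175.
Hence δ^2 < 159/175 = 0.90857, and x ↦ x^(1/2) is increasing on (0,∞).
δ < (159/175)^(1/2) ≈ 0.953.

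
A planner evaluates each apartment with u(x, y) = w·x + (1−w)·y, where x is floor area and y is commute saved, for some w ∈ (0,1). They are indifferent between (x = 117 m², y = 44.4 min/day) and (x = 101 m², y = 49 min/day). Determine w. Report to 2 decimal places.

w = 0.22

u(117,44.4) = u(101,49) means w·117 + (1−w)·44.4 = w·101 + (1−w)·49.
Collecting terms: w·16 = (1−w)·4.6.
So w/(1−w) = 4.6/16 = 0.2875, giving w = 4.6/(16+4.6) = 0.22.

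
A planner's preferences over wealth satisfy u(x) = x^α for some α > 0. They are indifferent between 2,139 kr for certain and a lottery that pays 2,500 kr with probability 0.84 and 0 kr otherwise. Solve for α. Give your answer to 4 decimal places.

Since u(0) = 0, the lottery's EU is 0.84·2500^α.
Indifference: 2139^α = 0.84·2500^α, so (2139/2500)^α = 0.84.
α = ln(0.84) / ln(2139/2500) = -0.1743534/-0.1559523 ≈ 1.1180.

α ≈ 1.1180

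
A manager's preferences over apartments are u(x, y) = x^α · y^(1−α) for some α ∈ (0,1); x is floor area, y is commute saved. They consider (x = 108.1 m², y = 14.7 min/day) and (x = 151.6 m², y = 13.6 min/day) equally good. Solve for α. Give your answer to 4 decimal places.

α ≈ 0.1870

The Cobb–Douglas utilities coincide, so 108.1^α·14.7^(1−α) = 151.6^α·13.6^(1−α).
(108.1/151.6)^α = (13.6/14.7)^(1−α); take logs: α·ln(108.1/151.6) = (1−α)·ln(13.6/14.7), i.e. α·-0.3381887 = (1−α)·-0.0777777.
With A = -0.3381887 and B = -0.0777777: α·A = (1−α)·B, so α = B/(A+B) = -0.0777777/-0.4159664 ≈ 0.1870.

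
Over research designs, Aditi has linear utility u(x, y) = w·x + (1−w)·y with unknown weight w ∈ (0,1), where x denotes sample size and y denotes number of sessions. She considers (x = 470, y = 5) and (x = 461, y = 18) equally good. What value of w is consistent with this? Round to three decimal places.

w = 0.591

Indifference: w·470 + (1−w)·5 = w·461 + (1−w)·18.
Rearranging, 9·w − 13·(1−w) = 0.
So w/(1−w) = 13/9 = 1.4444, giving w = 13/(9+13) = 0.591.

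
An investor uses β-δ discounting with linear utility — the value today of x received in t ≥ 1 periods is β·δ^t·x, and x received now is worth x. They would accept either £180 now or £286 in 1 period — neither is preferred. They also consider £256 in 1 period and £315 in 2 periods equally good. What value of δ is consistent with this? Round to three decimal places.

The second indifference involves only future payoffs, so β cancels: β·δ^1·256 = β·δ^2·315, giving δ = 256/315 = 0.81270.

δ ≈ 0.813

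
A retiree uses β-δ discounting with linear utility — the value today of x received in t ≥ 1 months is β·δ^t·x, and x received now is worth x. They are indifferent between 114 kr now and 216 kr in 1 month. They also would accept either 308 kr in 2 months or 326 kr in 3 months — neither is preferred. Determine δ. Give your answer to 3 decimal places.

The second indifference involves only future payoffs, so β cancels: β·δ^2·308 = β·δ^3·326, giving δ = 308/326 = 0.94479.

δ ≈ 0.945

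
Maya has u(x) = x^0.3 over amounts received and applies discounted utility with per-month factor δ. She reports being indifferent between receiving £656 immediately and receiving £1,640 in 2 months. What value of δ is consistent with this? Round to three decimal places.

δ ≈ 0.872

Indifference means u(656) = δ^2 · u(1640), so δ^2 = u(656)/u(1640).
Since u(x) = x^0.3, δ^2 = (656/1640)^0.3 = 0.40000^0.3 = 0.75966.
Hence δ = (0.75966)^(1/2) = 0.87158.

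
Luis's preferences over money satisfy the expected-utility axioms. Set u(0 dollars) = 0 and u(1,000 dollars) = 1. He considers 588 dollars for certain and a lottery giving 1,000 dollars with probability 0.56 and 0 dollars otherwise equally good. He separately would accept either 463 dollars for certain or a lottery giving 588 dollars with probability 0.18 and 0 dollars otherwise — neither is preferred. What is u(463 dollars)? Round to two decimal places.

From the first indifference, u(588 dollars) = 0.56·u(1,000 dollars) + 0.44·u(0 dollars) = 0.56·1 + 0.44·0 = 0.56.
Then u(463 dollars) = 0.18·u(588 dollars) + 0.82·u(0 dollars) = 0.18·0.56 + 0.82·0.00 = 0.1008.

0.10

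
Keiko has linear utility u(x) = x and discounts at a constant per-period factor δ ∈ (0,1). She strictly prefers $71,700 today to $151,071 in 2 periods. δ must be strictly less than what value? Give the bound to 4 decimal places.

Under u(x) = x this choice says 71700 > δ^2·151071.
Hence δ^2 < 71700/151071 = 0.47461, and x ↦ x^(1/2) is increasing on (0,∞).
δ < (71700/151071)^(1/2) ≈ 0.6889.

δ < 0.6889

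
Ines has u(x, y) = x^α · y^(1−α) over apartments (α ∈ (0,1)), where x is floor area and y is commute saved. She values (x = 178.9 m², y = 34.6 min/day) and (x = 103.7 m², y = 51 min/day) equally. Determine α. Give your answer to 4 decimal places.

Indifference: 178.9^α · 34.6^(1−α) = 103.7^α · 51^(1−α).
(178.9/103.7)^α = (51/34.6)^(1−α); take logs: α·ln(178.9/103.7) = (1−α)·ln(51/34.6), i.e. α·0.5453249 = (1−α)·0.3879720.
So α/(1−α) = (0.3879720)/(0.5453249) = 0.7114511, and α = 0.7114511/1.7114511 ≈ 0.4157.

α ≈ 0.4157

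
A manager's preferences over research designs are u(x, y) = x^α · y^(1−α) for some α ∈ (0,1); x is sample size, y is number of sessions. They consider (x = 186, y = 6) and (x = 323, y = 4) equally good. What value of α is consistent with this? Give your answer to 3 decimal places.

Indifference: 186^α · 6^(1−α) = 323^α · 4^(1−α).
Taking logs: α·ln 186 + (1−α)·ln 6 = α·ln 323 + (1−α)·ln 4, i.e. α·-0.551906 = (1−α)·-0.405465.
Thus α·(-0.957371) = -0.405465, so α = -0.405465/-0.957371 ≈ 0.424.

α ≈ 0.424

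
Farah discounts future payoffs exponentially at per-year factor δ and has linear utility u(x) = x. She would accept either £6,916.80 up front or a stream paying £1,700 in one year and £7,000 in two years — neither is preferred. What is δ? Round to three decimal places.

Equating present values: 6916.80 = 1700δ + 7000δ².
That is, 7000δ² + 1700δ − 6916.80 = 0, a quadratic in δ.
By the quadratic formula (taking the positive root), δ = (−1700 + √196560400.00) / 14000 ≈ 0.880.

δ ≈ 0.880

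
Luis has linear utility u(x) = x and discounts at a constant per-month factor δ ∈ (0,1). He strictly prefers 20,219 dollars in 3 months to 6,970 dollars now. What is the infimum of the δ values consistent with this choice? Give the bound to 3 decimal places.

Under u(x) = x this choice says 6970 < δ^3·20219.
So δ^3 > 6970/20219 = 0.34473; taking the cube root of both positive sides preserves the inequality.
δ > 0.34473^(1/3) = 0.701.

δ > 0.701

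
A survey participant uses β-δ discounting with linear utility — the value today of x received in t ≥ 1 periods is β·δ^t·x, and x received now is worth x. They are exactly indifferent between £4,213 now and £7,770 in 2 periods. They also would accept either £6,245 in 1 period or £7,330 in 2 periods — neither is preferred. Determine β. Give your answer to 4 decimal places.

β ≈ 0.7470

The second indifference involves only future payoffs, so β cancels: β·δ^1·6245 = β·δ^2·7330, giving δ = 6245/7330 = 0.85198.
The first indifference: 4213 = β·δ^2·7770, so β = 4213/(δ^2·7770) = 4213/(0.72587·7770) ≈ 0.7470.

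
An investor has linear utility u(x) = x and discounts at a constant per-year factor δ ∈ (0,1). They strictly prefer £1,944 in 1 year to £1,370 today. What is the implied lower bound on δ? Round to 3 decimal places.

Comparing present values: 1370 < δ·1944.
Dividing through by 1944 gives δ > 0.70473.

δ > 0.705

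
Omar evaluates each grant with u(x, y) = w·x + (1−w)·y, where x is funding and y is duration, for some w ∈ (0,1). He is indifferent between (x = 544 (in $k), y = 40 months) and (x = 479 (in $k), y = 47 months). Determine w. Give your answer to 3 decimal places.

u(544,40) = u(479,47) means w·544 + (1−w)·40 = w·479 + (1−w)·47.
Rearranging, 65·w − 7·(1−w) = 0.
So w/(1−w) = 7/65 = 0.1077, giving w = 7/(65+7) = 0.097.

w = 0.097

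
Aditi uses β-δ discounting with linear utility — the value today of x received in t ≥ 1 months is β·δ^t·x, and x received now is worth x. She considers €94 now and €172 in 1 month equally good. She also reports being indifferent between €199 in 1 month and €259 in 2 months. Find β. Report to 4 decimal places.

β ≈ 0.7113

Both payoffs in the second observation are in the future, so β drops out: δ^1·199 = δ^2·259 ⇒ δ = 199/259 = 0.76834.
Substituting δ into 94 = β·δ·172: β = 94/(132.154) ≈ 0.7113.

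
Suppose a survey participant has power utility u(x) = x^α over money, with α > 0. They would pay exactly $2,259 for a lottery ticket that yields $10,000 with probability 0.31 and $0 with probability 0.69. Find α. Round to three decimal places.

α ≈ 0.787

EU(lottery) = 0.31·10000^α + 0.69·0 = 0.31·10000^α.
Setting u(2259) equal to that: 2259^α = 0.31·10000^α ⇒ (2259/10000)^α = 0.31.
Take logs: α = ln 0.31 / ln(2259/10000) ≈ 0.78726.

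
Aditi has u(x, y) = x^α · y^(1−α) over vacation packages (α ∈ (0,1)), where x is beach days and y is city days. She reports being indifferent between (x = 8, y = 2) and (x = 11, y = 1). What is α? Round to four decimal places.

α ≈ 0.6852

Set the two utilities equal: 8^α·2^(1−α) = 11^α·1^(1−α).
Taking logs: α·ln 8 + (1−α)·ln 2 = α·ln 11 + (1−α)·ln 1, i.e. α·-0.3184537 = (1−α)·-0.6931472.
So α/(1−α) = (-0.6931472)/(-0.3184537) = 2.1766028, and α = 2.1766028/3.1766028 ≈ 0.6852.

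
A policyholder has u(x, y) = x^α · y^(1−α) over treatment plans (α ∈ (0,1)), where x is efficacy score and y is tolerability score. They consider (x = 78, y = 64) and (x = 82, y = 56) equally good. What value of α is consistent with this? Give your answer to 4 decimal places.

α ≈ 0.7275

Indifference: 78^α · 64^(1−α) = 82^α · 56^(1−α).
Rearrange to (78/82)^α = (56/64)^(1−α) and take logs: α·-0.0500104 = (1−α)·-0.1335314.
Thus α·(-0.1835418) = -0.1335314, so α = -0.1335314/-0.1835418 ≈ 0.7275.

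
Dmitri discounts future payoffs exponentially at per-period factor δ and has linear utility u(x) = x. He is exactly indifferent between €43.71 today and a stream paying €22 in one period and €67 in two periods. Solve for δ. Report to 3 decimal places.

Present value of the stream is 22·δ + 67·δ². Indifference gives 22δ + 67δ² = 43.71.
So 67δ² + 22δ − 43.71 = 0.
The positive root is δ = [−22 + √(22² + 4·67·43.71)] / (2·67) = (−22 + 110.446)/134 ≈ 0.660.

δ ≈ 0.660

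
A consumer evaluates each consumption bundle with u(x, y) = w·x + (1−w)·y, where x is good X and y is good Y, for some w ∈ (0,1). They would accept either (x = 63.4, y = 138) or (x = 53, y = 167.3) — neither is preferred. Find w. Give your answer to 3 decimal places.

w = 0.738

u(63.4,138) = u(53,167.3) means w·63.4 + (1−w)·138 = w·53 + (1−w)·167.3.
Collecting terms: w·10.4 = (1−w)·29.3.
Hence w = 29.3/(10.4+29.3) = 29.3/39.7 = 0.738.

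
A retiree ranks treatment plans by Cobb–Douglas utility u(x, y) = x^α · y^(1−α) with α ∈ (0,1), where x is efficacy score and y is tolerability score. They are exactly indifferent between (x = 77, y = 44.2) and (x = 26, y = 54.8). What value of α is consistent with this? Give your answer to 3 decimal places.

α ≈ 0.165

The Cobb–Douglas utilities coincide, so 77^α·44.2^(1−α) = 26^α·54.8^(1−α).
Rearrange to (77/26)^α = (54.8/44.2)^(1−α) and take logs: α·1.085709 = (1−α)·0.214965.
Thus α·(1.300674) = 0.214965, so α = 0.214965/1.300674 ≈ 0.165.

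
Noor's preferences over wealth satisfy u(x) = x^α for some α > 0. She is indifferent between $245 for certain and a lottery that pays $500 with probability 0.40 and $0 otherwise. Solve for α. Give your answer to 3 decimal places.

α ≈ 1.284

The lottery's expected utility is 0.40·u(500) + 0.60·u(0) = 0.40·500^α (since u(0) = 0 for α > 0).
Indifference: 245^α = 0.40·500^α, so (245/500)^α = 0.40.
Take logs: α = ln 0.40 / ln(245/500) ≈ 1.28449.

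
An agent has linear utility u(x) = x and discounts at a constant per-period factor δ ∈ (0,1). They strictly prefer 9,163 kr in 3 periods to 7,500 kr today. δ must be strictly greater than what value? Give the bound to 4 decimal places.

δ > 0.9354

Under u(x) = x this choice says 7500 < δ^3·9163.
So δ^3 > 7500/9163 = 0.81851; taking the cube root of both positive sides preserves the inequality.
δ > (7500/9163)^(1/3) ≈ 0.9354.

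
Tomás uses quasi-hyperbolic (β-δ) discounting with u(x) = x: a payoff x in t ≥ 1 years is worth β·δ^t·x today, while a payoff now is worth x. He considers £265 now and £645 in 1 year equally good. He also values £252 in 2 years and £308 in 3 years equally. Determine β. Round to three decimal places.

β ≈ 0.502

Both payoffs in the second observation are in the future, so β drops out: δ^2·252 = δ^3·308 ⇒ δ = 252/308 = 0.81818.
Now use the now-vs-future pair: 265 = β·δ·645 gives β = 265/(0.81818·645) ≈ 0.502.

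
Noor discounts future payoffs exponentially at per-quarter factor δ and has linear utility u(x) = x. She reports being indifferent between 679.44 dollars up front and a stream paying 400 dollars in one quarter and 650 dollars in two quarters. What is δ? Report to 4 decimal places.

The stream is worth 400δ + 650δ² today, so 400δ + 650δ² = 679.44.
Rearranged: 650δ² + 400δ − 679.44 = 0.
The positive root is δ = [−400 + √(400² + 4·650·679.44)] / (2·650) = (−400 + 1388.000)/1300 ≈ 0.7600.

δ ≈ 0.7600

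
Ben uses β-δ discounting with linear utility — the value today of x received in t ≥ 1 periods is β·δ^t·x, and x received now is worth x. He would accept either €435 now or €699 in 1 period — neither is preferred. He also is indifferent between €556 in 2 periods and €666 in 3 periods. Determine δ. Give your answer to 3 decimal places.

The second indifference involves only future payoffs, so β cancels: β·δ^2·556 = β·δ^3·666, giving δ = 556/666 = 0.83483.

δ ≈ 0.835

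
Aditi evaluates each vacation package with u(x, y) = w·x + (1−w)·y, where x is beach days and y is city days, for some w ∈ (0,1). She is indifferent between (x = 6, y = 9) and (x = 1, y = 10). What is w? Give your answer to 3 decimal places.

u(6,9) = u(1,10) means w·6 + (1−w)·9 = w·1 + (1−w)·10.
w·(6−1) = (1−w)·(10−9), i.e. w·5 = (1−w)·1.
Hence w = 1/(5+1) = 1/6 = 0.167.

w = 0.167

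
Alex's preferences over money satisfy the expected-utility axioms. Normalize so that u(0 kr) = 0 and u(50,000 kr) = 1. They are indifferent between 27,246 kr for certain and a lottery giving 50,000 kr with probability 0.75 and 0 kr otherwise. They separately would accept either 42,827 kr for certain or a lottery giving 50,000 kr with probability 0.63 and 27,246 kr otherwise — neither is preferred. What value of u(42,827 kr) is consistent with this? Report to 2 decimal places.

0.91

From the first indifference, u(27,246 kr) = 0.75·u(50,000 kr) + 0.25·u(0 kr) = 0.75·1 + 0.25·0 = 0.75.
The second indifference gives u(42,827 kr) = 0.63·u(50,000 kr) + 0.37·u(27,246 kr) = 0.63·1.00 + 0.37·0.75 = 0.9075.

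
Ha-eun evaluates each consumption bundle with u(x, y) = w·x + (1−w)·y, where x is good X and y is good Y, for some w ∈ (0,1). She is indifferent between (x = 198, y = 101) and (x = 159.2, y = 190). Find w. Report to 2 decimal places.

w = 0.70

Indifference: w·198 + (1−w)·101 = w·159.2 + (1−w)·190.
Collecting terms: w·38.8 = (1−w)·89.
So w/(1−w) = 89/38.8 = 2.2938, giving w = 89/(38.8+89) = 0.70.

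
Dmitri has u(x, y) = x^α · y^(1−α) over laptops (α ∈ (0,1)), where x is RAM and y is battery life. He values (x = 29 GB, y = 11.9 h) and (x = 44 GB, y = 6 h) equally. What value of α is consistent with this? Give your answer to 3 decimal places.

Set the two utilities equal: 29^α·11.9^(1−α) = 44^α·6^(1−α).
Taking logs: α·ln 29 + (1−α)·ln 11.9 = α·ln 44 + (1−α)·ln 6, i.e. α·-0.416894 = (1−α)·-0.684779.
With A = -0.416894 and B = -0.684779: α·A = (1−α)·B, so α = B/(A+B) = -0.684779/-1.101673 ≈ 0.622.

α ≈ 0.622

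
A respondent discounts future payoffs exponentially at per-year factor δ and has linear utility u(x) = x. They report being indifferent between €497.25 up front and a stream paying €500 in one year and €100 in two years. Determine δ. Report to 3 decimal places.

Present value of the stream is 500·δ + 100·δ². Indifference gives 500δ + 100δ² = 497.25.
Rearranged: 100δ² + 500δ − 497.25 = 0.
δ = (−500 + √(500² + 4·100·497.25)) / (2·100) = (−500 + √448900.00) / 200 ≈ 0.850.

δ ≈ 0.850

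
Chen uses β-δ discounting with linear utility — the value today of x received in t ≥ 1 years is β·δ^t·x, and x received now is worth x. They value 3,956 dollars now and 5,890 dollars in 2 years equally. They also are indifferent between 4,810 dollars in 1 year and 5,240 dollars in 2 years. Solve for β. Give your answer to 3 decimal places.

β ≈ 0.797

Both payoffs in the second observation are in the future, so β drops out: δ^1·4810 = δ^2·5240 ⇒ δ = 4810/5240 = 0.91794.
Substituting δ into 3956 = β·δ^2·5890: β = 3956/(4962.984) ≈ 0.797.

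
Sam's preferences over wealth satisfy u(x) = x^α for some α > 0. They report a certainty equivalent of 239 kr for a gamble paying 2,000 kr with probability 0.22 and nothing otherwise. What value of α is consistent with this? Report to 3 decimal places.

α ≈ 0.713

Since u(0) = 0, the lottery's EU is 0.22·2000^α.
Setting u(239) equal to that: 239^α = 0.22·2000^α ⇒ (239/2000)^α = 0.22.
Take logs: α = ln 0.22 / ln(239/2000) ≈ 0.71272.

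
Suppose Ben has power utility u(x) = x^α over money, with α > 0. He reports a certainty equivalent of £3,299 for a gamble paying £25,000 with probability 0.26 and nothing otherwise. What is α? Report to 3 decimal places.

EU(lottery) = 0.26·25000^α + 0.74·0 = 0.26·25000^α.
Equating: 3299^α = 0.26·25000^α, i.e. 0.1320^α = 0.26.
Taking logs: α·ln(3299/25000) = ln(0.26), so α = -1.347074 / -2.025256 ≈ 0.665.

α ≈ 0.665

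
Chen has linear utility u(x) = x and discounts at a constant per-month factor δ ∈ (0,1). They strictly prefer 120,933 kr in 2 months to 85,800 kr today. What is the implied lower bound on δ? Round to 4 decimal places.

The preference means 85800 < δ^2·120933.
Dividing by 120933: δ^2 > 0.70948. Both sides are positive, so the square root keeps the direction.
δ > (85800/120933)^(1/2) ≈ 0.8423.

δ > 0.8423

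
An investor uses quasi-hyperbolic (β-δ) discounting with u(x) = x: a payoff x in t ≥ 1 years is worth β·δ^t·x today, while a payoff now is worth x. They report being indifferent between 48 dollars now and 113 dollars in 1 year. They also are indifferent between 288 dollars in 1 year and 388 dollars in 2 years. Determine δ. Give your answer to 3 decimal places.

The second indifference involves only future payoffs, so β cancels: β·δ^1·288 = β·δ^2·388, giving δ = 288/388 = 0.74227.

δ ≈ 0.742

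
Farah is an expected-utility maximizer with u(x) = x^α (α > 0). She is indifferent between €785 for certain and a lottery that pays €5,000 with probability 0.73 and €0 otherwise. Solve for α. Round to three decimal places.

α ≈ 0.170

The lottery's expected utility is 0.73·u(5000) + 0.27·u(0) = 0.73·5000^α (since u(0) = 0 for α > 0).
Equating: 785^α = 0.73·5000^α, i.e. 0.1570^α = 0.73.
Taking logs: α·ln(785/5000) = ln(0.73), so α = -0.314711 / -1.851509 ≈ 0.170.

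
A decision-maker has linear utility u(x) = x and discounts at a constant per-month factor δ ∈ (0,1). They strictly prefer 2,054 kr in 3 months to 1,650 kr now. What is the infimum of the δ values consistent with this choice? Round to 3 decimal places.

The preference means 1650 < δ^3·2054.
So δ^3 > 1650/2054 = 0.80331; taking the cube root of both positive sides preserves the inequality.
δ > 0.80331^(1/3) = 0.930.

δ > 0.930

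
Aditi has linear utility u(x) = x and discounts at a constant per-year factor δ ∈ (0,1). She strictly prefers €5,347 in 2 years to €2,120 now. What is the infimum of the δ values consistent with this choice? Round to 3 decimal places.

δ > 0.630

The preference means 2120 < δ^2·5347.
So δ^2 > 2120/5347 = 0.39648; taking the square root of both positive sides preserves the inequality.
δ > 0.39648^(1/2) = 0.630.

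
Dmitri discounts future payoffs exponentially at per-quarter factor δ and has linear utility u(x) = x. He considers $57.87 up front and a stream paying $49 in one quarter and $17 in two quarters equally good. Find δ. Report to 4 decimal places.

δ ≈ 0.9000

Present value of the stream is 49·δ + 17·δ². Indifference gives 49δ + 17δ² = 57.87.
That is, 17δ² + 49δ − 57.87 = 0, a quadratic in δ.
By the quadratic formula (taking the positive root), δ = (−49 + √6336.16) / 34 ≈ 0.9000.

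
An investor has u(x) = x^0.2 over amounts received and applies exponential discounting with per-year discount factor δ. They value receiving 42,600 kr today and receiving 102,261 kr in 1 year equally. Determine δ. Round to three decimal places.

Equating discounted utilities: u(42600) = δ·u(102261) ⇒ δ = u(42600)/u(102261).
With u(x) = x^0.2: δ = 42600^0.2/102261^0.2 = (42600/102261)^0.2 = 0.83934.

δ ≈ 0.839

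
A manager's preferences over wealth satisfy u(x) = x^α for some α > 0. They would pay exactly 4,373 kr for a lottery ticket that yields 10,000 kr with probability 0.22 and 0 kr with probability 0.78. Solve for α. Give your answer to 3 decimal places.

The lottery's expected utility is 0.22·u(10000) + 0.78·u(0) = 0.22·10000^α (since u(0) = 0 for α > 0).
Setting u(4373) equal to that: 4373^α = 0.22·10000^α ⇒ (4373/10000)^α = 0.22.
Take logs: α = ln 0.22 / ln(4373/10000) ≈ 1.83057.

α ≈ 1.831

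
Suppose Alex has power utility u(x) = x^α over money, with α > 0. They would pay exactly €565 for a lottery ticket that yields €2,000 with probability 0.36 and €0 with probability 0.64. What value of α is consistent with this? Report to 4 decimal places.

The lottery's expected utility is 0.36·u(2000) + 0.64·u(0) = 0.36·2000^α (since u(0) = 0 for α > 0).
Setting u(565) equal to that: 565^α = 0.36·2000^α ⇒ (565/2000)^α = 0.36.
Taking logs: α·ln(565/2000) = ln(0.36), so α = -1.0216512 / -1.2640767 ≈ 0.8082.

α ≈ 0.8082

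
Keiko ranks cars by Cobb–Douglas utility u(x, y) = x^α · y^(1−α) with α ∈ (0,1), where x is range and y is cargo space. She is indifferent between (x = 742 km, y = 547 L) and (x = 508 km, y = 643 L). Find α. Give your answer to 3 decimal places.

Set the two utilities equal: 742^α·547^(1−α) = 508^α·643^(1−α).
Rearrange to (742/508)^α = (643/547)^(1−α) and take logs: α·0.378868 = (1−α)·0.161696.
Thus α·(0.540564) = 0.161696, so α = 0.161696/0.540564 ≈ 0.299.

α ≈ 0.299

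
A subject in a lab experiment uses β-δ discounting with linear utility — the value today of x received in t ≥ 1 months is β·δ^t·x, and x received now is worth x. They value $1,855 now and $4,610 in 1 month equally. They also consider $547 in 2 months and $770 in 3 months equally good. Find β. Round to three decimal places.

β ≈ 0.566

From the later pair, β·δ^2·547 = β·δ^3·770; dividing through, δ = 547/770 = 0.71039.
Now use the now-vs-future pair: 1855 = β·δ·4610 gives β = 1855/(0.71039·4610) ≈ 0.566.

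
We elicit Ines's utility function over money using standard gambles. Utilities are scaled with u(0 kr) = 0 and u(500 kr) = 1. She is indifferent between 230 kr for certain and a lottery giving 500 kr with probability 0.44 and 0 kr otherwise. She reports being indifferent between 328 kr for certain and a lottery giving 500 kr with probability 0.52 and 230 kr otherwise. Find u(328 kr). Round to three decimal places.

0.731

From the first indifference, u(230 kr) = 0.44·u(500 kr) + 0.56·u(0 kr) = 0.44·1 + 0.56·0 = 0.44.
The second indifference gives u(328 kr) = 0.52·u(500 kr) + 0.48·u(230 kr) = 0.52·1.00 + 0.48·0.44 = 0.7312.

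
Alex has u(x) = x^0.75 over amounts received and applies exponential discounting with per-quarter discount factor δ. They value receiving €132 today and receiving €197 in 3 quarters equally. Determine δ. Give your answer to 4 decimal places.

δ ≈ 0.9047

The payoff in 3 quarters is discounted by δ^3, so u(132) = δ^3·u(197) and δ^3 = u(132)/u(197).
With u(x) = x^0.75: δ^3 = 132^0.75/197^0.75 = (132/197)^0.75 = 0.74060.
Hence δ = (0.74060)^(1/3) = 0.904747.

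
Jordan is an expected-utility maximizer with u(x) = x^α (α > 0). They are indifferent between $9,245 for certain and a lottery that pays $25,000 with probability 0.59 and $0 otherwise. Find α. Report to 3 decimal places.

The lottery's expected utility is 0.59·u(25000) + 0.41·u(0) = 0.59·25000^α (since u(0) = 0 for α > 0).
Equating: 9245^α = 0.59·25000^α, i.e. 0.3698^α = 0.59.
Take logs: α = ln 0.59 / ln(9245/25000) ≈ 0.53039.

α ≈ 0.530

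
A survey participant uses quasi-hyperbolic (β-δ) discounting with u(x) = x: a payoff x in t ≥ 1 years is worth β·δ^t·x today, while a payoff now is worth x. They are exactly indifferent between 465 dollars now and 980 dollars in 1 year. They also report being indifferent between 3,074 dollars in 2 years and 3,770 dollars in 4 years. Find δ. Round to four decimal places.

δ ≈ 0.9030

Both payoffs in the second observation are in the future, so β drops out: δ^2·3074 = δ^4·3770 ⇒ δ^2 = 3074/3770 = 0.81538, so δ = 0.90299.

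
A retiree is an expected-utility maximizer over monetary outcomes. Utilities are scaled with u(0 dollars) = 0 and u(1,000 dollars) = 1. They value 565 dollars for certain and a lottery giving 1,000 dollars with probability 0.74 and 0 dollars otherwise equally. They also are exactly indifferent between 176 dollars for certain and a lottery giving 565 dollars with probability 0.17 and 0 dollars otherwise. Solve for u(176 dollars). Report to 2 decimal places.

0.13

First, u(565 dollars) = 0.74·u(1,000 dollars) + 0.26·u(0 dollars) = 0.74.
Then u(176 dollars) = 0.17·u(565 dollars) + 0.83·u(0 dollars) = 0.17·0.74 + 0.83·0.00 = 0.1258.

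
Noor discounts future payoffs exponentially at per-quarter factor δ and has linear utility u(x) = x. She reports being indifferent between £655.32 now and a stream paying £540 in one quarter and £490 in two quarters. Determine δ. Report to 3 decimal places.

Present value of the stream is 540·δ + 490·δ². Indifference gives 540δ + 490δ² = 655.32.
That is, 490δ² + 540δ − 655.32 = 0, a quadratic in δ.
By the quadratic formula (taking the positive root), δ = (−540 + √1576027.20) / 980 ≈ 0.730.

δ ≈ 0.730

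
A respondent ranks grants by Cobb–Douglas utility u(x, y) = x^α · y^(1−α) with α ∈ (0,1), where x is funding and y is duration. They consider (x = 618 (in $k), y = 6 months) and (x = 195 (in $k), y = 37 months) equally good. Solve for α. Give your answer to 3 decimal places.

Set the two utilities equal: 618^α·6^(1−α) = 195^α·37^(1−α).
(618/195)^α = (37/6)^(1−α); take logs: α·ln(618/195) = (1−α)·ln(37/6), i.e. α·1.153489 = (1−α)·1.819158.
With A = 1.153489 and B = 1.819158: α·A = (1−α)·B, so α = B/(A+B) = 1.819158/2.972647 ≈ 0.612.

α ≈ 0.612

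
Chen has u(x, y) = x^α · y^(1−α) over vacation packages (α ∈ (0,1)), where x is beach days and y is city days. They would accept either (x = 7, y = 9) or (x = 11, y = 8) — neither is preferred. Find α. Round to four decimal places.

α ≈ 0.2067

Indifference: 7^α · 9^(1−α) = 11^α · 8^(1−α).
Rearrange to (7/11)^α = (8/9)^(1−α) and take logs: α·-0.4519851 = (1−α)·-0.1177830.
Thus α·(-0.5697681) = -0.1177830, so α = -0.1177830/-0.5697681 ≈ 0.2067.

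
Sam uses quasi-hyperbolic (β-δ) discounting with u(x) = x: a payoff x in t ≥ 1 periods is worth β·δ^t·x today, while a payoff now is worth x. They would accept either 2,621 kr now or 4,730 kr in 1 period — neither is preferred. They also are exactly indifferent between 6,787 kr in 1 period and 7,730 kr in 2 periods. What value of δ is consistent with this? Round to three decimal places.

The second indifference involves only future payoffs, so β cancels: β·δ^1·6787 = β·δ^2·7730, giving δ = 6787/7730 = 0.87801.

δ ≈ 0.878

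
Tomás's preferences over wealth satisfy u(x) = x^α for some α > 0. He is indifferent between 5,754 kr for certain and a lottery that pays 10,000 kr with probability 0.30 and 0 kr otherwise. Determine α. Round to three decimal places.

The lottery's expected utility is 0.30·u(10000) + 0.70·u(0) = 0.30·10000^α (since u(0) = 0 for α > 0).
Equating: 5754^α = 0.30·10000^α, i.e. 0.5754^α = 0.30.
Take logs: α = ln 0.30 / ln(5754/10000) ≈ 2.17839.

α ≈ 2.178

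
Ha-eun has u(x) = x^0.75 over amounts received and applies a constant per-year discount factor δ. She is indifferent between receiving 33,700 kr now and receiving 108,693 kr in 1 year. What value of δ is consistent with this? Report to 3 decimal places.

Indifference means u(33700) = δ · u(108693), so δ = u(33700)/u(108693).
Since u(x) = x^0.75, δ = (33700/108693)^0.75 = 0.31005^0.75 = 0.41550.

δ ≈ 0.416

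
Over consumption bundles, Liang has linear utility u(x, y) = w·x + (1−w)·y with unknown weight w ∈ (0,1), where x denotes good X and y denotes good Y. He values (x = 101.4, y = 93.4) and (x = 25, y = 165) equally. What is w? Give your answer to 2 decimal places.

w = 0.48

Equating utilities: w·101.4 + (1−w)·93.4 = w·25 + (1−w)·165.
w·(101.4−25) = (1−w)·(165−93.4), i.e. w·76.4 = (1−w)·71.6.
The marginal rate of substitution is 71.6/76.4, so w = 71.6/(76.4+71.6) = 0.48.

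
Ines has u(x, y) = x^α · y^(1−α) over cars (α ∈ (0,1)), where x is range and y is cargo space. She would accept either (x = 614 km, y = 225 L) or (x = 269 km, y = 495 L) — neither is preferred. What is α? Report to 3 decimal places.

Indifference: 614^α · 225^(1−α) = 269^α · 495^(1−α).
(614/269)^α = (495/225)^(1−α); take logs: α·ln(614/269) = (1−α)·ln(495/225), i.e. α·0.825284 = (1−α)·0.788457.
With A = 0.825284 and B = 0.788457: α·A = (1−α)·B, so α = B/(A+B) = 0.788457/1.613741 ≈ 0.489.

α ≈ 0.489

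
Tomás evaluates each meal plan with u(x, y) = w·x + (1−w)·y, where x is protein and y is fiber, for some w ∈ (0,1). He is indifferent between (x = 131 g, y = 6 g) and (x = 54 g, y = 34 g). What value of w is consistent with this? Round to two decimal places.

Equating utilities: w·131 + (1−w)·6 = w·54 + (1−w)·34.
Rearranging, 77·w − 28·(1−w) = 0.
So w/(1−w) = 28/77 = 0.3636, giving w = 28/(77+28) = 0.27.

w = 0.27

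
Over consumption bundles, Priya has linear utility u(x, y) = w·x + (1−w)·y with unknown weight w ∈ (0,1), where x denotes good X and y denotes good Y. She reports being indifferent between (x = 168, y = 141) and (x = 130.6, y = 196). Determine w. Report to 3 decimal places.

w = 0.595

Equating utilities: w·168 + (1−w)·141 = w·130.6 + (1−w)·196.
Rearranging, 37.4·w − 55·(1−w) = 0.
The marginal rate of substitution is 55/37.4, so w = 55/(37.4+55) = 0.595.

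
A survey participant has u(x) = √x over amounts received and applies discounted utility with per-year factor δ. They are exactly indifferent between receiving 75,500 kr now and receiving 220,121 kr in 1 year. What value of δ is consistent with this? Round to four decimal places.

Indifference means u(75500) = δ · u(220121), so δ = u(75500)/u(220121).
Since u(x) = √x, δ = √(75500/220121) = 0.58566.

δ ≈ 0.5857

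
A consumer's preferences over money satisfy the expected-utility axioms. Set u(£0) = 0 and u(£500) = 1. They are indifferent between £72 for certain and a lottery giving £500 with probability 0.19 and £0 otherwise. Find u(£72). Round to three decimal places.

u(£72) equals the lottery's expected utility: 0.19·1 + 0.81·0 = 0.19.

0.190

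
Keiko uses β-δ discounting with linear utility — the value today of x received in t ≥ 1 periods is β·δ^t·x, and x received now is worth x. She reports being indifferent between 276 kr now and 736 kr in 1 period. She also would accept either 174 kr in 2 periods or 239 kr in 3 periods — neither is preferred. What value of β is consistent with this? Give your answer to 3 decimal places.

From the later pair, β·δ^2·174 = β·δ^3·239; dividing through, δ = 174/239 = 0.72803.
Now use the now-vs-future pair: 276 = β·δ·736 gives β = 276/(0.72803·736) ≈ 0.515.

β ≈ 0.515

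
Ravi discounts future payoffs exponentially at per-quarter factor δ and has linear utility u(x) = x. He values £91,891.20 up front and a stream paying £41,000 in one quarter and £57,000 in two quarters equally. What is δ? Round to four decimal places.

δ ≈ 0.9600

Equating present values: 91891.20 = 41000δ + 57000δ².
Rearranged: 57000δ² + 41000δ − 91891.20 = 0.
The positive root is δ = [−41000 + √(41000² + 4·57000·91891.20)] / (2·57000) = (−41000 + 150440.000)/114000 ≈ 0.9600.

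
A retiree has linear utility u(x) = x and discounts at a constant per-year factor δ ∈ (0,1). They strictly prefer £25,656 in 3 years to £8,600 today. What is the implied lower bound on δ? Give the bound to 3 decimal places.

Comparing present values: 8600 < δ^3·25656.
Dividing by 25656: δ^3 > 0.33520. Both sides are positive, so the cube root keeps the direction.
δ > 0.33520^(1/3) = 0.695.

δ > 0.695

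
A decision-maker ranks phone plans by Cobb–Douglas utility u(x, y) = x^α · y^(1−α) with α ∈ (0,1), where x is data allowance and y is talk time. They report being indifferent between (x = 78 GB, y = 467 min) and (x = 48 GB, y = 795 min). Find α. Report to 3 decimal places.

The Cobb–Douglas utilities coincide, so 78^α·467^(1−α) = 48^α·795^(1−α).
(78/48)^α = (795/467)^(1−α); take logs: α·ln(78/48) = (1−α)·ln(795/467), i.e. α·0.485508 = (1−α)·0.532013.
With A = 0.485508 and B = 0.532013: α·A = (1−α)·B, so α = B/(A+B) = 0.532013/1.017521 ≈ 0.523.

α ≈ 0.523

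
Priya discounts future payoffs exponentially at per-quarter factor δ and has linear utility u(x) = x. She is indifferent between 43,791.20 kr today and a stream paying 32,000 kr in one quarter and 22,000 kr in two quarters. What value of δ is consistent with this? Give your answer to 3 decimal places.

δ ≈ 0.860

Present value of the stream is 32000·δ + 22000·δ². Indifference gives 32000δ + 22000δ² = 43791.20.
So 22000δ² + 32000δ − 43791.20 = 0.
By the quadratic formula (taking the positive root), δ = (−32000 + √4877625600.00) / 44000 ≈ 0.860.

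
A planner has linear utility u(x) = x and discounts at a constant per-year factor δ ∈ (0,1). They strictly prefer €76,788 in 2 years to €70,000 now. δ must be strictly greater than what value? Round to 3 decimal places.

The preference means 70000 < δ^2·76788.
Hence δ^2 > 70000/76788 = 0.91160, and x ↦ x^(1/2) is increasing on (0,∞).
δ > (70000/76788)^(1/2) ≈ 0.955.

δ > 0.955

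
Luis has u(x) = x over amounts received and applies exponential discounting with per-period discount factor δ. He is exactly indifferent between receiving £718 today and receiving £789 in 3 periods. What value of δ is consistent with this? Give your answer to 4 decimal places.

δ ≈ 0.9691

The payoff in 3 periods is discounted by δ^3, so u(718) = δ^3·u(789) and δ^3 = u(718)/u(789).
With u(x) = x: δ^3 = 718/789 = 0.91001.
So δ = 0.91001^(1/3) ≈ 0.9691.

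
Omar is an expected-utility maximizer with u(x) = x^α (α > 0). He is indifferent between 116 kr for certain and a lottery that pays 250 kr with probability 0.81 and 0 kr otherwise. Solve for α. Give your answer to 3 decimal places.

Since u(0) = 0, the lottery's EU is 0.81·250^α.
Indifference: 116^α = 0.81·250^α, so (116/250)^α = 0.81.
α = ln(0.81) / ln(116/250) = -0.210721/-0.767871 ≈ 0.274.

α ≈ 0.274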